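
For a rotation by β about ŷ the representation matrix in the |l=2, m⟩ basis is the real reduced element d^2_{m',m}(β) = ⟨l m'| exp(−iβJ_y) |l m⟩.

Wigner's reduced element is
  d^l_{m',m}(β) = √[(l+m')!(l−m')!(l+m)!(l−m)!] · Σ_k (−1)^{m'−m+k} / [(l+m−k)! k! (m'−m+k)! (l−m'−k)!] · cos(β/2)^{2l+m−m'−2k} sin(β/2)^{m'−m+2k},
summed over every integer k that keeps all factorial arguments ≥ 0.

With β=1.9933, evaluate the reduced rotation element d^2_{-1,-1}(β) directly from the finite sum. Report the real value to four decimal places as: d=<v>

d=-0.5369

d^2_{-1,-1}(β=1.9933) via Wigner's sum:
With c≡cos(β/2)=0.543118 and s≡sin(β/2)=0.839656, N=[1·6·1·6]^{1/2}=6.000000
The bounds max(0,m−m')=0 and min(l+m,l−m')=1 give 2 terms
  k=0: (−1)^0·6.0000/(6)·0.5431^4·0.8397^0 = +0.087012
  k=1: (−1)^1·6.0000/(2)·0.5431^2·0.8397^2 = -0.623897
d^2_{-1,-1}(1.9933) = +0.087012 -0.623897 = -0.536886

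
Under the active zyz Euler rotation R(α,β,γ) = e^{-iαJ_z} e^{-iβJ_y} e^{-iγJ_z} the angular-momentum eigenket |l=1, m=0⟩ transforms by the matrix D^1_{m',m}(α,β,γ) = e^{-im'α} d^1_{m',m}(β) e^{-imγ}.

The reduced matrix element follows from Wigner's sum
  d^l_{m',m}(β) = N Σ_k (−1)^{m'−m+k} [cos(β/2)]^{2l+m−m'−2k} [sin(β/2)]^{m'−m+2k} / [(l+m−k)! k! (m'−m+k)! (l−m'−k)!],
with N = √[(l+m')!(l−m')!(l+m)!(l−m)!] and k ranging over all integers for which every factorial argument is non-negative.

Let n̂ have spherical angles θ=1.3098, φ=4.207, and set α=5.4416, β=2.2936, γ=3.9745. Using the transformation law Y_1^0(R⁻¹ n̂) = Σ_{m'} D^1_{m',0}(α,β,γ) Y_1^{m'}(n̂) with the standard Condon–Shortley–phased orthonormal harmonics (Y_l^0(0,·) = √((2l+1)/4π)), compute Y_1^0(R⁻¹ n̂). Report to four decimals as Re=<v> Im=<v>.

Need the full column D^1_{m',0} for m'=−1..1 at α=5.4416, β=2.2936, γ=3.9745.
cos(β/2)=0.411406, sin(β/2)=0.911452
d^1_{-1,0}: single k=1 term ⇒ +0.530298;  D = +0.353327-0.395443i
d^1_{0,0}: k∈[0..1] ⇒ +0.169255 -0.830745 = -0.661490;  D = -0.661490+0.000000i
d^1_{1,0}: single k=0 term ⇒ -0.530298;  D = -0.353327-0.395443i
Y_1^{m'}(θ=1.3098,φ=4.207) and Σ D·Y over m':
  (+0.3533-0.3954i)·(-0.1616+0.2921i)  (-0.6615+0.0000i)·(+0.1261+0.0000i)  (-0.3533-0.3954i)·(+0.1616+0.2921i)
Y_1^0(R⁻¹ n̂) = +0.033390+0.000000i

Re=0.0334 Im=0.0000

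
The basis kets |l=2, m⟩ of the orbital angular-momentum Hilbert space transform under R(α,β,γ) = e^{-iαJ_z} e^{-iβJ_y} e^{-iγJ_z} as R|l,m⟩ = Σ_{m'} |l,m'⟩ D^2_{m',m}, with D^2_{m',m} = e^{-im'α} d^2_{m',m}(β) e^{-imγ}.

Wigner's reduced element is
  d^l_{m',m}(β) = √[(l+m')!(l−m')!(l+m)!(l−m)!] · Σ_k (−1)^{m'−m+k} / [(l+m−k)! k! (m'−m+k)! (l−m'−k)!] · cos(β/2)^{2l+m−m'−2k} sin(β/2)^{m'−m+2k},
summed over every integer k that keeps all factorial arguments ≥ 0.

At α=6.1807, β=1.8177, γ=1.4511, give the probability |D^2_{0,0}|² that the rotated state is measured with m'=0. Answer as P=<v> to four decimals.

P=0.1684

First d^2_{0,0}(β=1.8177), then the phase factors e^{-i(0)α} and e^{-i(0)γ}:
With c≡cos(β/2)=0.614653 and s≡sin(β/2)=0.788797, N=[2·2·2·2]^{1/2}=4.000000
k: max(0,(0)−(0))=0 … min(2+(0),2−(0))=2
  k=0: (−1)^0·4.0000/(4)·0.6147^4·0.7888^0 = +0.142732
  k=1: (−1)^1·4.0000/(1)·0.6147^2·0.7888^2 = -0.940267
  k=2: (−1)^2·4.0000/(4)·0.6147^0·0.7888^4 = +0.387135
d^2_{0,0}(1.8177) = +0.142732 -0.940267 +0.387135 = -0.410401
|D^2_{0,0}|² = |d^2_{0,0}(β)|² = (-0.410401)² = 0.168429 (the z-rotation phases have unit modulus)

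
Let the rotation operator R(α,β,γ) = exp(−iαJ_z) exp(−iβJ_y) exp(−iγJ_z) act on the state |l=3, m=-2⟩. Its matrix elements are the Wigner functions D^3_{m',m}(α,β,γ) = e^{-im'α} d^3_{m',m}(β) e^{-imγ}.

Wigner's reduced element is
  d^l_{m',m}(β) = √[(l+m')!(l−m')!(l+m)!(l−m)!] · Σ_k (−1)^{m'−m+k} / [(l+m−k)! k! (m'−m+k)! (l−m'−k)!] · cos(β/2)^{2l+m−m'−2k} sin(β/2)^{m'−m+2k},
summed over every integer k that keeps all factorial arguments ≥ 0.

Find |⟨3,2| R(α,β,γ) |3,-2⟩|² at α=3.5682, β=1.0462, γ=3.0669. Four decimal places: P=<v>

P=0.0476

D^3_{2,-2}(3.5682,1.0462,3.0669) = e^{-i·2·3.5682}·d^3_{2,-2}(1.0462)·e^{-i·-2·3.0669}. Compute d first:
c=cos(1.0462/2)=0.866275, s=sin(1.0462/2)=0.499568; N=√[120·1·1·120]=120.000000
k∈{0,1} keeps every argument non-negative
  k=0: (−1)^4·120.0000/(24)·0.8663^2·0.4996^4 = +0.233701
  k=1: (−1)^5·120.0000/(120)·0.8663^0·0.4996^6 = -0.015544
d^3_{2,-2}(1.0462) = +0.233701 -0.015544 = +0.218156
|D^3_{2,-2}|² = |d^3_{2,-2}(β)|² = (+0.218156)² = 0.047592 (the z-rotation phases have unit modulus)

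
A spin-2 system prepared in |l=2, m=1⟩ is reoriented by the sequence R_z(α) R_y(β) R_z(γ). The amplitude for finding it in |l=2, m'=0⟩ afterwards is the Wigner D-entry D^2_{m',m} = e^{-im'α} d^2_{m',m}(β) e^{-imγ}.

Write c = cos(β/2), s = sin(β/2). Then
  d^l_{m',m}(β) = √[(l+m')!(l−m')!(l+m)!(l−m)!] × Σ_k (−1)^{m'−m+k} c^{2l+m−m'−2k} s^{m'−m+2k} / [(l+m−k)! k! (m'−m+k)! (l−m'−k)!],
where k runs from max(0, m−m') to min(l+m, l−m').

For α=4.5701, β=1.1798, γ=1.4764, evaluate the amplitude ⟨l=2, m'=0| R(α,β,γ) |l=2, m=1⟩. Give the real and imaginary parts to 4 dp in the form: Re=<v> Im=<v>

D^2_{0,1}(4.5701,1.1798,1.4764) = e^{-i·0·4.5701}·d^2_{0,1}(1.1798)·e^{-i·1·1.4764}. Compute d first:
c=cos(1.1798/2)=0.830996, s=sin(1.1798/2)=0.556278; N=√[2·2·6·1]=4.898979
Admissible k: 1..2 (factorial args all ≥0)
  k=1: (−1)^0·4.8990/(2)·0.8310^3·0.5563^1 = +0.781924
  k=2: (−1)^1·4.8990/(2)·0.8310^1·0.5563^3 = -0.350389
d^2_{0,1}(1.1798) = +0.781924 -0.350389 = +0.431536
Attach z-rotation phases: D = e^{-i(0)(4.5701)}·(+0.431536)·e^{-i(1)(1.4764)} = +0.040675-0.429614i

Re=0.0407 Im=-0.4296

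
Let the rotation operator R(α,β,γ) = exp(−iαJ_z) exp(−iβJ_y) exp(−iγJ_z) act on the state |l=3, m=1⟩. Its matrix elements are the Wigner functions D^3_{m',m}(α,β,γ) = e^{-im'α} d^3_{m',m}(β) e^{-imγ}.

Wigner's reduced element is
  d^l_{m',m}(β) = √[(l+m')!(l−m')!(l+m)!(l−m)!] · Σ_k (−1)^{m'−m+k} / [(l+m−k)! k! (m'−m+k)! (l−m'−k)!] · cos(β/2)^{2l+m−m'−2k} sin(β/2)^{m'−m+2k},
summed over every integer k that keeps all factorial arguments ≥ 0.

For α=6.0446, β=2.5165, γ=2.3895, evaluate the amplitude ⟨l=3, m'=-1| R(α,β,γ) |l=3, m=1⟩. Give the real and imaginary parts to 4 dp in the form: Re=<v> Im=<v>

D^3_{-1,1}(6.0446,2.5165,2.3895) = e^{-i·-1·6.0446}·d^3_{-1,1}(2.5165)·e^{-i·1·2.3895}. Compute d first:
Half-angle: c=0.307483, s=0.951554. N=√(2·24·24·2)=48.000000
The bounds max(0,m−m')=2 and min(l+m,l−m')=4 give 3 terms
  k=2: (−1)^0·48.0000/(8)·0.3075^4·0.9516^2 = +0.048562
  k=3: (−1)^1·48.0000/(6)·0.3075^2·0.9516^4 = -0.620104
  k=4: (−1)^2·48.0000/(48)·0.3075^0·0.9516^6 = +0.742335
d^3_{-1,1}(2.5165) = +0.048562 -0.620104 +0.742335 = +0.170794
Phases: e^{-i·(-1)·6.0446}=+0.971673-0.236328i, e^{-i·(1)·2.3895}=-0.730261-0.683168i ⇒ D=-0.148766-0.083900i

Re=-0.1488 Im=-0.0839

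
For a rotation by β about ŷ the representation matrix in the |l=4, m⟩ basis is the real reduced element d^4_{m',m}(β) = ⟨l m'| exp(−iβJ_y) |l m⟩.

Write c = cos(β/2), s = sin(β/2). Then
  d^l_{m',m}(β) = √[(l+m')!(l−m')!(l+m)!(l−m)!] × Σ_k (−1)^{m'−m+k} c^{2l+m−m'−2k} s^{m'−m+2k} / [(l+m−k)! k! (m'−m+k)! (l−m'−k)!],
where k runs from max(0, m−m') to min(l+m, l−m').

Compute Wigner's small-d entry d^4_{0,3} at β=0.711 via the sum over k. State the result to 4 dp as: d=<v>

d=0.3115

d^4_{0,3}(β=0.711) via Wigner's sum:
Half-angle: c=0.937473, s=0.348059. N=√(24·24·5040·1)=1703.830978
k: max(0,(3)−(0))=3 … min(4+(3),4−(0))=4
  k=3: (−1)^0·1703.8310/(144)·0.9375^5·0.3481^3 = +0.361257
  k=4: (−1)^1·1703.8310/(144)·0.9375^3·0.3481^5 = -0.049797
d^4_{0,3}(0.711) = +0.361257 -0.049797 = +0.311460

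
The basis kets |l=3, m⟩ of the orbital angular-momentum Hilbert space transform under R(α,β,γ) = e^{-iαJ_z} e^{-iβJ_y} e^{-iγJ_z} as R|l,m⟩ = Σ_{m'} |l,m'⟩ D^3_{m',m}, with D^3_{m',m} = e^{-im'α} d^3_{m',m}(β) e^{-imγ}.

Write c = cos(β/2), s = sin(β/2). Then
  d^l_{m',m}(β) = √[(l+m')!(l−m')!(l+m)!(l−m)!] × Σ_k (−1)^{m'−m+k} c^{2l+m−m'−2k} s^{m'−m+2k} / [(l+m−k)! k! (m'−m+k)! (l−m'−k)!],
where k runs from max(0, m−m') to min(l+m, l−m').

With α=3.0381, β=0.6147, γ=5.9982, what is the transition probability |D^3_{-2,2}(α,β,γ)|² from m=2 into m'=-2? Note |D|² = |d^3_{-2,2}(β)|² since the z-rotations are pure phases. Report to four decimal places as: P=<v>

D^3_{-2,2}(3.0381,0.6147,5.9982) = e^{-i·-2·3.0381}·d^3_{-2,2}(0.6147)·e^{-i·2·5.9982}. Compute d first:
With c≡cos(β/2)=0.953139 and s≡sin(β/2)=0.302534, N=[1·120·120·1]^{1/2}=120.000000
Admissible k: 4..5 (factorial args all ≥0)
  k=4: (−1)^0·120.0000/(24)·0.9531^2·0.3025^4 = +0.038052
  k=5: (−1)^1·120.0000/(120)·0.9531^0·0.3025^6 = -0.000767
d^3_{-2,2}(0.6147) = +0.038052 -0.000767 = +0.037285
|D^3_{-2,2}|² = |d^3_{-2,2}(β)|² = (+0.037285)² = 0.001390 (the z-rotation phases have unit modulus)

P=0.0014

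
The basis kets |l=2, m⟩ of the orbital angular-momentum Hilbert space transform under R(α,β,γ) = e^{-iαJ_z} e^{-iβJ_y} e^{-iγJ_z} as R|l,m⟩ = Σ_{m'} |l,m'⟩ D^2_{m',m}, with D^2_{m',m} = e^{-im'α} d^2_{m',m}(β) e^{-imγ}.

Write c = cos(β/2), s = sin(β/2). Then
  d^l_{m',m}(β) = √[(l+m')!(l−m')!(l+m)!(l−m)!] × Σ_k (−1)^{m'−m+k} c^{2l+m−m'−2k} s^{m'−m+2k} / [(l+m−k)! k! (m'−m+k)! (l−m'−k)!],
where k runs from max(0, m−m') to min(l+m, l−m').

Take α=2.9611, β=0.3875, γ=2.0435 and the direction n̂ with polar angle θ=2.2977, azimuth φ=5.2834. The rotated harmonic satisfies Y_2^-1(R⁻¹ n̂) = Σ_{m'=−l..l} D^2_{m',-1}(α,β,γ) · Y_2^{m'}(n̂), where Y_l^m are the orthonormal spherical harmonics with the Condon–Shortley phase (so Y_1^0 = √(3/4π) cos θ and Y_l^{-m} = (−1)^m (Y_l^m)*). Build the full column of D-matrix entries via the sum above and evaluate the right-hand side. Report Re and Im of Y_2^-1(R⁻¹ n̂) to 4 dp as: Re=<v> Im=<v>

Need the full column D^2_{m',-1} for m'=−2..2 at α=2.9611, β=0.3875, γ=2.0435.
cos(β/2)=0.981289, sin(β/2)=0.192540
d^2_{-2,-1}: single k=1 term ⇒ +0.363866;  D = -0.040566+0.361598i
d^2_{-1,-1}: k∈[0..1] ⇒ +0.927231 -0.107092 = +0.820139;  D = +0.236258-0.785373i
d^2_{0,-1}: k∈[0..1] ⇒ -0.445644 +0.017157 = -0.428487;  D = +0.195088-0.381499i
d^2_{1,-1}: k∈[0..1] ⇒ +0.107092 -0.001374 = +0.105718;  D = +0.064248-0.083955i
d^2_{2,-1}: single k=0 term ⇒ -0.014008;  D = +0.010372-0.009416i
Y_2^{m'}(θ=2.2977,φ=5.2834) and Σ D·Y over m':
  (-0.0406+0.3616i)·(-0.0897+0.1962i)  (+0.2363-0.7854i)·(-0.2073-0.3228i)  (+0.1951-0.3815i)·(+0.1025+0.0000i)  (+0.0642-0.0840i)·(+0.2073-0.3228i)  (+0.0104-0.0094i)·(-0.0897-0.1962i)
Y_2^-1(R⁻¹ n̂) = -0.366338-0.032224i

Re=-0.3663 Im=-0.0322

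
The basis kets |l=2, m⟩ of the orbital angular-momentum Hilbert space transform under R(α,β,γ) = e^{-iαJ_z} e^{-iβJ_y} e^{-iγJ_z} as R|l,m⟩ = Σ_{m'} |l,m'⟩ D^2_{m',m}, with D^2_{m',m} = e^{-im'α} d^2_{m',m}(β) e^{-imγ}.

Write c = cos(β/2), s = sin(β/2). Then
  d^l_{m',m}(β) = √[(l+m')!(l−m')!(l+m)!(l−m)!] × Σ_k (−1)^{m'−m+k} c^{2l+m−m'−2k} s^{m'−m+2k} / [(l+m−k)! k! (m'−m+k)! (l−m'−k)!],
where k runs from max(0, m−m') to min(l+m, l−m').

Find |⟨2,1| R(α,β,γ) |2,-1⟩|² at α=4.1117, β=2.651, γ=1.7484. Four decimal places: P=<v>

P=0.5170

D^2_{1,-1}(4.1117,2.651,1.7484) = e^{-i·1·4.1117}·d^2_{1,-1}(2.651)·e^{-i·-1·1.7484}. Compute d first:
Half-angle: c=0.242844, s=0.970065. N=√(6·1·1·6)=6.000000
k∈{0,1} keeps every argument non-negative
  k=0: (−1)^2·6.0000/(2)·0.2428^2·0.9701^2 = +0.166486
  k=1: (−1)^3·6.0000/(6)·0.2428^0·0.9701^4 = -0.885532
d^2_{1,-1}(2.651) = +0.166486 -0.885532 = -0.719046
|D^2_{1,-1}|² = |d^2_{1,-1}(β)|² = (-0.719046)² = 0.517027 (the z-rotation phases have unit modulus)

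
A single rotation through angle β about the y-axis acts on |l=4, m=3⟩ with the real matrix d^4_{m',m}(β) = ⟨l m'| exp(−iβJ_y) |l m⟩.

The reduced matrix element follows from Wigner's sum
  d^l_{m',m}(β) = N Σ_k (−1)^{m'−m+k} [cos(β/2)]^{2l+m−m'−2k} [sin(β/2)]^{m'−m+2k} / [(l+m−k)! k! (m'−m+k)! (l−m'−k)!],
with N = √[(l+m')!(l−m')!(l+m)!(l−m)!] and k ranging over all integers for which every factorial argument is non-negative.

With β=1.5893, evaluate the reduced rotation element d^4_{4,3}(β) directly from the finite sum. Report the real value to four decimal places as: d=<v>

d=-0.1671

d^4_{4,3}(β=1.5893) via Wigner's sum:
c=cos(1.5893/2)=0.700535, s=sin(1.5893/2)=0.713618; N=√[40320·1·5040·1]=14255.272709
k∈{0} keeps every argument non-negative
  k=0: (−1)^1·14255.2727/(5040)·0.7005^7·0.7136^1 = -0.167116
d^4_{4,3}(1.5893) = -0.167116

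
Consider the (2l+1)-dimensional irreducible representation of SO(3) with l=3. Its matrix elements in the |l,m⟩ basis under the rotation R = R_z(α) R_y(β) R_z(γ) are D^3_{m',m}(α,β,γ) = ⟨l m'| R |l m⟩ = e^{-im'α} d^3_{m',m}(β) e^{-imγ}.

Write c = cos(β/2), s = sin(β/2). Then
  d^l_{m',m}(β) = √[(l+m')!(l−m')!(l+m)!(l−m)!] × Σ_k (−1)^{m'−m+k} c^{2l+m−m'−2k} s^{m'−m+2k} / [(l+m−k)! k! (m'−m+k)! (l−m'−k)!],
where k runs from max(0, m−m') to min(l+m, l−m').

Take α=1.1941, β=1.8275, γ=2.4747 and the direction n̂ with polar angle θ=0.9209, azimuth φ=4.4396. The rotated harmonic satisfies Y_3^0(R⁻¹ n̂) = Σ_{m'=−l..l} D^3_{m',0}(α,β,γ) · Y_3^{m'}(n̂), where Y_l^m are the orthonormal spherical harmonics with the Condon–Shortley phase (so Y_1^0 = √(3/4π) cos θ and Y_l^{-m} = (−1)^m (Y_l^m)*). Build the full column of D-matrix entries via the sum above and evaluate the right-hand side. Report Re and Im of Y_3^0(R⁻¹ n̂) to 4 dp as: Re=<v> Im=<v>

Need the full column D^3_{m',0} for m'=−3..3 at α=1.1941, β=1.8275, γ=2.4747.
cos(β/2)=0.610781, sin(β/2)=0.791800
d^3_{-3,0}: single k=3 term ⇒ +0.505845;  D = -0.457511-0.215783i
d^3_{-2,0}: k∈[2..3] ⇒ +0.477895 -0.803143 = -0.325247;  D = +0.237226-0.222507i
d^3_{-1,0}: k∈[1..3] ⇒ +0.233149 -1.175477 +0.658495 = -0.283833;  D = -0.104408-0.263932i
d^3_{0,0}: k∈[0..3] ⇒ +0.051917 -0.785262 +1.319698 -0.246429 = +0.339924;  D = +0.339924+0.000000i
d^3_{1,0}: k∈[0..2] ⇒ -0.233149 +1.175477 -0.658495 = +0.283833;  D = +0.104408-0.263932i
d^3_{2,0}: k∈[0..1] ⇒ +0.477895 -0.803143 = -0.325247;  D = +0.237226+0.222507i
d^3_{3,0}: single k=0 term ⇒ -0.505845;  D = +0.457511-0.215783i
Y_3^{m'}(θ=0.9209,φ=4.4396) and Σ D·Y over m':
  (-0.4575-0.2158i)·(+0.1537-0.1439i)  (+0.2372-0.2225i)·(-0.3351-0.2034i)  (-0.1044-0.2639i)·(-0.0576+0.2058i)  (+0.3399+0.0000i)·(-0.2640+0.0000i)  (+0.1044-0.2639i)·(+0.0576+0.2058i)  (+0.2372+0.2225i)·(-0.3351+0.2034i)  (+0.4575-0.2158i)·(-0.1537-0.1439i)
Y_3^0(R⁻¹ n̂) = -0.421300+0.000000i

Re=-0.4213 Im=0.0000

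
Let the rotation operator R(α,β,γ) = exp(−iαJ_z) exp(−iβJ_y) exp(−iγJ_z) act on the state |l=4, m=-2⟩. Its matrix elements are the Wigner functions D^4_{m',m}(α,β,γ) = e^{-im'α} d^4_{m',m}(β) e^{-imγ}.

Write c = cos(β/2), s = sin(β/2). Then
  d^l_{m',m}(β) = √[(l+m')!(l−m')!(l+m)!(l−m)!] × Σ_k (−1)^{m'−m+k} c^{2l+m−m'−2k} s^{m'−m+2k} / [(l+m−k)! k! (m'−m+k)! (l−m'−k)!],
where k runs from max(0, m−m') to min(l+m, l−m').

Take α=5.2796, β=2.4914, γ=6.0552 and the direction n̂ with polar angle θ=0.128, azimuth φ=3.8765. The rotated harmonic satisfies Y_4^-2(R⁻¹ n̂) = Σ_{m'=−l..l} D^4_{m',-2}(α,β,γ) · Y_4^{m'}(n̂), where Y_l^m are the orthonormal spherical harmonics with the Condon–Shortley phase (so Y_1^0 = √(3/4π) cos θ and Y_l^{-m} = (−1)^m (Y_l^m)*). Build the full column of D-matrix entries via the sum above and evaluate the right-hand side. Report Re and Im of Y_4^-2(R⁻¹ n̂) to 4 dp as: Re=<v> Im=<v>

Need the full column D^4_{m',-2} for m'=−4..4 at α=5.2796, β=2.4914, γ=6.0552.
cos(β/2)=0.319400, sin(β/2)=0.947620
d^4_{-4,-2}: single k=2 term ⇒ +0.005045;  D = -0.001209+0.004898i
d^4_{-3,-2}: k∈[1..2] ⇒ +0.001202 -0.031751 = -0.030549;  D = +0.028948-0.009758i
d^4_{-2,-2}: k∈[0..2] ⇒ +0.000108 -0.011441 +0.125883 = +0.114551;  D = -0.089183-0.071891i
d^4_{-1,-2}: k∈[0..2] ⇒ -0.001363 +0.060005 -0.352120 = -0.293479;  D = -0.032579+0.291665i
d^4_{0,-2}: k∈[0..2] ⇒ +0.009045 -0.212308 +0.700804 = +0.497540;  D = +0.446709-0.219084i
d^4_{1,-2}: k∈[0..2] ⇒ -0.040003 +0.528180 -0.929845 = -0.441668;  D = -0.377082-0.229955i
d^4_{2,-2}: k∈[0..2] ⇒ +0.125883 -0.886455 +0.650240 = -0.110331;  D = -0.002162-0.110310i
d^4_{3,-2}: k∈[0..1] ⇒ -0.279487 +0.820046 = +0.540560;  D = -0.450131+0.299311i
d^4_{4,-2}: single k=0 term ⇒ +0.390890;  D = -0.357429-0.158239i
Y_4^{m'}(θ=0.128,φ=3.8765) and Σ D·Y over m':
  (-0.0012+0.0049i)·(-0.0001-0.0000i)  (+0.0289-0.0098i)·(+0.0015+0.0021i)  (-0.0892-0.0719i)·(+0.0032-0.0319i)  (-0.0326+0.2917i)·(-0.1727+0.1561i)  (+0.4467-0.2191i)·(+0.7783+0.0000i)  (-0.3771-0.2300i)·(+0.1727+0.1561i)  (-0.0022-0.1103i)·(+0.0032+0.0319i)  (-0.4501+0.2993i)·(-0.0015+0.0021i)  (-0.3574-0.1582i)·(-0.0001+0.0000i)
Y_4^-2(R⁻¹ n̂) = +0.279669-0.323674i

Re=0.2797 Im=-0.3237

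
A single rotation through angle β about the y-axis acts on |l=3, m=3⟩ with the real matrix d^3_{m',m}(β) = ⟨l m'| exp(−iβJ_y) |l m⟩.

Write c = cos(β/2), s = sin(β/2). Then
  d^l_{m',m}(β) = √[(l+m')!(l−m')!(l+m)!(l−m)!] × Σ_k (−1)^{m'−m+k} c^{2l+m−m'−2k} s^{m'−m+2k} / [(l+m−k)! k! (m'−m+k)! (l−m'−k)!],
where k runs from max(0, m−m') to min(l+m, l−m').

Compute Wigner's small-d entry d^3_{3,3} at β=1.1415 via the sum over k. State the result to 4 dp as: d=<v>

d^3_{3,3}(β=1.1415) via Wigner's sum:
With c≡cos(β/2)=0.841496 and s≡sin(β/2)=0.540263, N=[720·1·720·1]^{1/2}=720.000000
Admissible k: 0..0 (factorial args all ≥0)
  k=0: (−1)^0·720.0000/(720)·0.8415^6·0.5403^0 = +0.355069
d^3_{3,3}(1.1415) = +0.355069

d=0.3551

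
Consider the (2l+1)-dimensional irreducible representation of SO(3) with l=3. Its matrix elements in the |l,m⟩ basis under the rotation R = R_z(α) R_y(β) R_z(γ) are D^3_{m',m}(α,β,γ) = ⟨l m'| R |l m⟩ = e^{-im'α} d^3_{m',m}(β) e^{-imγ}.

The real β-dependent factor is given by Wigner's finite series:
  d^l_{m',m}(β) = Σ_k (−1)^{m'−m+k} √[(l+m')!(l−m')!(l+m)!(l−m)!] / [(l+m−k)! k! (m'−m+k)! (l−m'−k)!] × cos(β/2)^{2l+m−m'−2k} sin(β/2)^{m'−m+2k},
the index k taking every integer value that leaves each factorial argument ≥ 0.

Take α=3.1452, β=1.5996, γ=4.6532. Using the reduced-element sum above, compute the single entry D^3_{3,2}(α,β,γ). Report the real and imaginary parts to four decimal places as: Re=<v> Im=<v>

Re=-0.2870 Im=-0.0310

D^3_{3,2}(3.1452,1.5996,4.6532) = e^{-i·3·3.1452}·d^3_{3,2}(1.5996)·e^{-i·2·4.6532}. Compute d first:
Half-angle: c=0.696850, s=0.717217. N=√(720·1·120·1)=293.938769
k∈{0} keeps every argument non-negative
  k=0: (−1)^1·293.9388/(120)·0.6969^5·0.7172^1 = -0.288684
d^3_{3,2}(1.5996) = -0.288684
Phases: e^{-i·(3)·3.1452}=-0.999941+0.010822i, e^{-i·(2)·4.6532}=-0.993002-0.118102i ⇒ D=-0.287016-0.030990i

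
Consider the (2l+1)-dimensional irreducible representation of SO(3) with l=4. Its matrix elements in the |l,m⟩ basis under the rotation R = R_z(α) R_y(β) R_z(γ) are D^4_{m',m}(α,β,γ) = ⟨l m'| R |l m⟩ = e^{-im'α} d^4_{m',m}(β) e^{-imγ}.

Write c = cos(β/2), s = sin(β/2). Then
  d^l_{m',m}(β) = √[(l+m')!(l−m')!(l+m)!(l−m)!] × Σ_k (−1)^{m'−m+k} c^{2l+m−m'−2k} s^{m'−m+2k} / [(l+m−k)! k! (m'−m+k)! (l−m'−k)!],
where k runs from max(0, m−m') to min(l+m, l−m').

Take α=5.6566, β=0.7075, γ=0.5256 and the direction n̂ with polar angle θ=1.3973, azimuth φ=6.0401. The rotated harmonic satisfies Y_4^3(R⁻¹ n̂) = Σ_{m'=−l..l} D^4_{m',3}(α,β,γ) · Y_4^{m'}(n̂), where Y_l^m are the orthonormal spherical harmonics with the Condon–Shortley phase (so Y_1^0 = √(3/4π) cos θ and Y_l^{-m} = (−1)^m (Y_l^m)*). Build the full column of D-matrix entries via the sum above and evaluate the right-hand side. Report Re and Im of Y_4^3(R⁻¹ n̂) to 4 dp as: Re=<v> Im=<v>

Re=-0.2946 Im=-0.0345

Need the full column D^4_{m',3} for m'=−4..4 at α=5.6566, β=0.7075, γ=0.5256.
cos(β/2)=0.938080, sin(β/2)=0.346418
d^4_{-4,3}: single k=7 term ⇒ +0.001589;  D = -0.000935+0.001284i
d^4_{-3,3}: k∈[6..7] ⇒ +0.010646 -0.000207 = +0.010438;  D = -0.009925+0.003234i
d^4_{-2,3}: k∈[5..6] ⇒ +0.046228 -0.002101 = +0.044127;  D = -0.042002-0.013529i
d^4_{-1,3}: k∈[4..5] ⇒ +0.147530 -0.012071 = +0.135459;  D = -0.080088-0.109248i
d^4_{0,3}: k∈[3..4] ⇒ +0.357327 -0.048729 = +0.308598;  D = -0.001853-0.308592i
d^4_{1,3}: k∈[2..3] ⇒ +0.649099 -0.147530 = +0.501569;  D = +0.291667-0.408047i
d^4_{2,3}: k∈[1..2] ⇒ +0.828599 -0.338990 = +0.489609;  D = +0.464192-0.155700i
d^4_{3,3}: k∈[0..1] ⇒ +0.599680 -0.572452 = +0.027229;  D = +0.025989+0.008123i
d^4_{4,3}: single k=0 term ⇒ -0.626362;  D = -0.374691-0.501932i
Y_4^{m'}(θ=1.3973,φ=6.0401) and Σ D·Y over m':
  (-0.0009+0.0013i)·(+0.2347+0.3442i)  (-0.0099+0.0032i)·(+0.1540+0.1376i)  (-0.0420-0.0135i)·(-0.2271-0.1200i)  (-0.0801-0.1092i)·(-0.2179-0.0540i)  (-0.0019-0.3086i)·(+0.2261+0.0000i)  (+0.2917-0.4080i)·(+0.2179-0.0540i)  (+0.4642-0.1557i)·(-0.2271+0.1200i)  (+0.0260+0.0081i)·(-0.1540+0.1376i)  (-0.3747-0.5019i)·(+0.2347-0.3442i)
Y_4^3(R⁻¹ n̂) = -0.294595-0.034540i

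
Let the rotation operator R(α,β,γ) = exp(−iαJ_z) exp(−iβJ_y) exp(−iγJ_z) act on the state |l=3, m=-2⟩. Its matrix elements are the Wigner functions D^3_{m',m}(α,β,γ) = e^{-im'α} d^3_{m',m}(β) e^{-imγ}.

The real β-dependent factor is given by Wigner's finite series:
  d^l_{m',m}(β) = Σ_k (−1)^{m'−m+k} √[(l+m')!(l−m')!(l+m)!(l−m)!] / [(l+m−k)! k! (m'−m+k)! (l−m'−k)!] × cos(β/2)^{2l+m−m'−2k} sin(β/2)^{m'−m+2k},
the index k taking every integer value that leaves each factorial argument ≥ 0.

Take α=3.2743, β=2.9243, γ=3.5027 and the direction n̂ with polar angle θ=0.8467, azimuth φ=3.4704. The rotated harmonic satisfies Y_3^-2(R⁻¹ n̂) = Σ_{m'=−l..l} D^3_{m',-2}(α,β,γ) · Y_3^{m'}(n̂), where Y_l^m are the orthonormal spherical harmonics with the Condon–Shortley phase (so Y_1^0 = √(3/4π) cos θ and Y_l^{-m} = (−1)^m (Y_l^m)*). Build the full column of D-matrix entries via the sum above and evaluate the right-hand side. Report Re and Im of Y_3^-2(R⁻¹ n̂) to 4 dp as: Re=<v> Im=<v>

Need the full column D^3_{m',-2} for m'=−3..3 at α=3.2743, β=2.9243, γ=3.5027.
cos(β/2)=0.108433, sin(β/2)=0.994104
d^3_{-3,-2}: single k=1 term ⇒ +0.000037;  D = -0.000016-0.000033i
d^3_{-2,-2}: k∈[0..1] ⇒ +0.000002 -0.000683 = -0.000681;  D = -0.000375-0.000569i
d^3_{-1,-2}: k∈[0..1] ⇒ -0.000047 +0.007921 = +0.007874;  D = -0.005168-0.005941i
d^3_{0,-2}: k∈[0..1] ⇒ +0.000748 -0.062894 = -0.062146;  D = -0.046631-0.041081i
d^3_{1,-2}: k∈[0..1] ⇒ -0.007921 +0.332904 = +0.324982;  D = -0.270130-0.180675i
d^3_{2,-2}: k∈[0..1] ⇒ +0.057414 -0.965140 = -0.907726;  D = -0.814656-0.400378i
d^3_{3,-2}: single k=0 term ⇒ -0.257866;  D = +0.244442+0.082117i
Y_3^{m'}(θ=0.8467,φ=3.4704) and Σ D·Y over m':
  (-0.0000-0.0000i)·(-0.0968+0.1463i)  (-0.0004-0.0006i)·(+0.3007-0.2322i)  (-0.0052-0.0059i)·(-0.2736+0.0934i)  (-0.0466-0.0411i)·(-0.1992+0.0000i)  (-0.2701-0.1807i)·(+0.2736+0.0934i)  (-0.8147-0.4004i)·(+0.3007+0.2322i)  (+0.2444+0.0821i)·(+0.0968+0.1463i)
Y_3^-2(R⁻¹ n̂) = -0.186370-0.331273i

Re=-0.1864 Im=-0.3313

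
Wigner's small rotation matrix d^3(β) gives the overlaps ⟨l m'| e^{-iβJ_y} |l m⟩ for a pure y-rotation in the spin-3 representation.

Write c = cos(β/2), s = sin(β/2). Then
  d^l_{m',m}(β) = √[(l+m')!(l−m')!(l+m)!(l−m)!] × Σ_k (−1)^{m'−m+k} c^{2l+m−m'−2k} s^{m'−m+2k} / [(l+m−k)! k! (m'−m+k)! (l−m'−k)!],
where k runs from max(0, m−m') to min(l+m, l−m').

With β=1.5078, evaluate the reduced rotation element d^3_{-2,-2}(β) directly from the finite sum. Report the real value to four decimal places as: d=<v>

d^3_{-2,-2}(β=1.5078) via Wigner's sum:
c=cos(1.5078/2)=0.729025, s=sin(1.5078/2)=0.684487; N=√[1·120·1·120]=120.000000
The bounds max(0,m−m')=0 and min(l+m,l−m')=1 give 2 terms
  k=0: (−1)^0·120.0000/(120)·0.7290^6·0.6845^0 = +0.150125
  k=1: (−1)^1·120.0000/(24)·0.7290^4·0.6845^2 = -0.661714
d^3_{-2,-2}(1.5078) = +0.150125 -0.661714 = -0.511588

d=-0.5116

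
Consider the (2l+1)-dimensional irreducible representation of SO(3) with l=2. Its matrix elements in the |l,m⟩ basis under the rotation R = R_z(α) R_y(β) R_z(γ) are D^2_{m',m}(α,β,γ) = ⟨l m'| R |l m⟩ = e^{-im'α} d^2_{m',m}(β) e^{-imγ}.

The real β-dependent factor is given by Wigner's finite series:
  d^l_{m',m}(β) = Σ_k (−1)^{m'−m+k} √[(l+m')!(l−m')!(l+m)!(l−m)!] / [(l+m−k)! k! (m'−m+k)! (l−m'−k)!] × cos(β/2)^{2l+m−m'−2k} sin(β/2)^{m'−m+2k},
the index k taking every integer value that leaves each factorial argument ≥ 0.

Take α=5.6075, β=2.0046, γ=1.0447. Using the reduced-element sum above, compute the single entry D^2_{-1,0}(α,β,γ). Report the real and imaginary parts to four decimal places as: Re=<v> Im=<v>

Split into d^2_{-1,0}(β=2.0046) × two z-phases.
Half-angle: c=0.538365, s=0.842711. N=√(1·6·2·2)=4.898979
k: max(0,(0)−(-1))=1 … min(2+(0),2−(-1))=2
  k=1: (−1)^0·4.8990/(2)·0.5384^3·0.8427^1 = +0.322097
  k=2: (−1)^1·4.8990/(2)·0.5384^1·0.8427^3 = -0.789204
d^2_{-1,0}(2.0046) = +0.322097 -0.789204 = -0.467108
Phases: e^{-i·(-1)·5.6075}=+0.780279-0.625432i, e^{-i·(0)·1.0447}=+1.000000+0.000000i ⇒ D=-0.364474+0.292144i

Re=-0.3645 Im=0.2921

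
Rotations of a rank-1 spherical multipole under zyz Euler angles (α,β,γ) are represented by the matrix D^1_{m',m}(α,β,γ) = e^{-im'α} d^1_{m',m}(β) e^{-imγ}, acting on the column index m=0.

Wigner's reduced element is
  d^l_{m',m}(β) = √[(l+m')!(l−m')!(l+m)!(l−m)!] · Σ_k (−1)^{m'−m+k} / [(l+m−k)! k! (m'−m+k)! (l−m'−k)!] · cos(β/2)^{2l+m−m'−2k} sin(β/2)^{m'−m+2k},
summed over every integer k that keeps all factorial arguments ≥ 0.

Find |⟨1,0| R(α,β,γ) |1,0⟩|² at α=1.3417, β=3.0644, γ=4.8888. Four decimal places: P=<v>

D^1_{0,0}(1.3417,3.0644,4.8888) = e^{-i·0·1.3417}·d^1_{0,0}(3.0644)·e^{-i·0·4.8888}. Compute d first:
With c≡cos(β/2)=0.038587 and s≡sin(β/2)=0.999255, N=[1·1·1·1]^{1/2}=1.000000
Admissible k: 0..1 (factorial args all ≥0)
  k=0: (−1)^0·1.0000/(1)·0.0386^2·0.9993^0 = +0.001489
  k=1: (−1)^1·1.0000/(1)·0.0386^0·0.9993^2 = -0.998511
d^1_{0,0}(3.0644) = +0.001489 -0.998511 = -0.997022
|D^1_{0,0}|² = |d^1_{0,0}(β)|² = (-0.997022)² = 0.994053 (the z-rotation phases have unit modulus)

P=0.9941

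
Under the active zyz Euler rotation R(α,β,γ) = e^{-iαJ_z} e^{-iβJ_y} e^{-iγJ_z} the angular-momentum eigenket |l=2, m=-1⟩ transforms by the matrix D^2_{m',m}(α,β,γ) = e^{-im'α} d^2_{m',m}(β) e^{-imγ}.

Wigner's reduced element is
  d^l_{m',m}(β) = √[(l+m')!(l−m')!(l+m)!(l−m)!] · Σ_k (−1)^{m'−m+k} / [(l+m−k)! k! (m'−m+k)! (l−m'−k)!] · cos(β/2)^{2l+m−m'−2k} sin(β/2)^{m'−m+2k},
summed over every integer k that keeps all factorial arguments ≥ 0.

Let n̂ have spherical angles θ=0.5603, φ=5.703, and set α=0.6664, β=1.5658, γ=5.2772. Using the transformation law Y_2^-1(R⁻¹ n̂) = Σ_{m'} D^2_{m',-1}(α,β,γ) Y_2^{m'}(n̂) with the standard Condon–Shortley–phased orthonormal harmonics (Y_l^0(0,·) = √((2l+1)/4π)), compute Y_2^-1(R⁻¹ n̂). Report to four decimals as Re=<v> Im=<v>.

Need the full column D^2_{m',-1} for m'=−2..2 at α=0.6664, β=1.5658, γ=5.2772.
cos(β/2)=0.708871, sin(β/2)=0.705338
d^2_{-2,-1}: single k=1 term ⇒ +0.502492;  D = +0.475895+0.161314i
d^2_{-1,-1}: k∈[0..1] ⇒ +0.252504 -0.749981 = -0.497477;  D = -0.469067+0.165708i
d^2_{0,-1}: k∈[0..1] ⇒ -0.615424 +0.609305 = -0.006119;  D = -0.003275+0.005169i
d^2_{1,-1}: k∈[0..1] ⇒ +0.749981 -0.247508 = +0.502473;  D = -0.050958-0.499883i
d^2_{2,-1}: single k=0 term ⇒ -0.497496;  D = +0.345605+0.357853i
Y_2^{m'}(θ=0.5603,φ=5.703) and Σ D·Y over m':
  (+0.4759+0.1613i)·(+0.0435+0.1000i)  (-0.4691+0.1657i)·(+0.2909+0.1906i)  (-0.0033+0.0052i)·(+0.3636+0.0000i)  (-0.0510-0.4999i)·(-0.2909+0.1906i)  (+0.3456+0.3579i)·(+0.0435-0.1000i)
Y_2^-1(R⁻¹ n̂) = -0.003678+0.131973i

Re=-0.0037 Im=0.1320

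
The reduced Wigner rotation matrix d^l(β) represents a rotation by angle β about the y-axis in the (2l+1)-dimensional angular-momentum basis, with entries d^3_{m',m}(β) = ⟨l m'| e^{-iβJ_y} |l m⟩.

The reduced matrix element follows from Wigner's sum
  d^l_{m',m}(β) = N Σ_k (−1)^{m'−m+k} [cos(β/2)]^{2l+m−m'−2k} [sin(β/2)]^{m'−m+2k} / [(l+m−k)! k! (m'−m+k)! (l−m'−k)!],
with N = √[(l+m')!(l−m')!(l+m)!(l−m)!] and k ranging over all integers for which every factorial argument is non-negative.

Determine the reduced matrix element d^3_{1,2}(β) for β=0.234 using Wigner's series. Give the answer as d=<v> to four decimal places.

d=0.3468

d^3_{1,2}(β=0.234) via Wigner's sum:
With c≡cos(β/2)=0.993163 and s≡sin(β/2)=0.116733, N=[24·2·120·1]^{1/2}=75.894664
Admissible k: 1..2 (factorial args all ≥0)
  k=1: (−1)^0·75.8947/(24)·0.9932^5·0.1167^1 = +0.356696
  k=2: (−1)^1·75.8947/(12)·0.9932^3·0.1167^3 = -0.009855
d^3_{1,2}(0.234) = +0.356696 -0.009855 = +0.346840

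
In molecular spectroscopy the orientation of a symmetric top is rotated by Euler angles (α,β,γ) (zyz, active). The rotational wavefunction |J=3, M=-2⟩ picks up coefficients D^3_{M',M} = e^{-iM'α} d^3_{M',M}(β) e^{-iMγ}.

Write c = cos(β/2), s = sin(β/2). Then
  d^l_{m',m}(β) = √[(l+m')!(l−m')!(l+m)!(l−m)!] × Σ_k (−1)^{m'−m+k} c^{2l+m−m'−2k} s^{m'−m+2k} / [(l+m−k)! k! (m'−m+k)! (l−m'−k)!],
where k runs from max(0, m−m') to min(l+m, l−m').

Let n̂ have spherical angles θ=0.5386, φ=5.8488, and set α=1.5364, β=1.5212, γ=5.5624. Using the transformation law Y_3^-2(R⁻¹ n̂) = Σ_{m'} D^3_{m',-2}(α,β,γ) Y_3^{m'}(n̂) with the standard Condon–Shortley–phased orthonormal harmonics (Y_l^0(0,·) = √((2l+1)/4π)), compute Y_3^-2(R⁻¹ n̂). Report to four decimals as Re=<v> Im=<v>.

Need the full column D^3_{m',-2} for m'=−3..3 at α=1.5364, β=1.5212, γ=5.5624.
cos(β/2)=0.724423, sin(β/2)=0.689356
d^3_{-3,-2}: single k=1 term ⇒ +0.336883;  D = -0.336769-0.008770i
d^3_{-2,-2}: k∈[0..1] ⇒ +0.144528 -0.654373 = -0.509845;  D = +0.030793-0.508914i
d^3_{-1,-2}: k∈[0..1] ⇒ -0.434914 +0.787657 = +0.352743;  D = +0.351158+0.033400i
d^3_{0,-2}: k∈[0..1] ⇒ +0.716829 -0.649112 = +0.067718;  D = +0.008727-0.067153i
d^3_{1,-2}: k∈[0..1] ⇒ -0.787657 +0.356624 = -0.431033;  D = +0.425276+0.070212i
d^3_{2,-2}: k∈[0..1] ⇒ +0.592555 -0.107315 = +0.485240;  D = -0.095460+0.475757i
d^3_{3,-2}: single k=0 term ⇒ -0.276240;  D = -0.268812-0.063626i
Y_3^{m'}(θ=0.5386,φ=5.8488) and Σ D·Y over m':
  (-0.3368-0.0088i)·(+0.0149+0.0543i)  (+0.0308-0.5089i)·(+0.1491+0.1762i)  (+0.3512+0.0334i)·(+0.4037+0.1873i)  (+0.0087-0.0672i)·(+0.2193+0.0000i)  (+0.4253+0.0702i)·(-0.4037+0.1873i)  (-0.0955+0.4758i)·(+0.1491-0.1762i)  (-0.2688-0.0636i)·(-0.0149+0.0543i)
Y_3^-2(R⁻¹ n̂) = +0.119406+0.101069i

Re=0.1194 Im=0.1011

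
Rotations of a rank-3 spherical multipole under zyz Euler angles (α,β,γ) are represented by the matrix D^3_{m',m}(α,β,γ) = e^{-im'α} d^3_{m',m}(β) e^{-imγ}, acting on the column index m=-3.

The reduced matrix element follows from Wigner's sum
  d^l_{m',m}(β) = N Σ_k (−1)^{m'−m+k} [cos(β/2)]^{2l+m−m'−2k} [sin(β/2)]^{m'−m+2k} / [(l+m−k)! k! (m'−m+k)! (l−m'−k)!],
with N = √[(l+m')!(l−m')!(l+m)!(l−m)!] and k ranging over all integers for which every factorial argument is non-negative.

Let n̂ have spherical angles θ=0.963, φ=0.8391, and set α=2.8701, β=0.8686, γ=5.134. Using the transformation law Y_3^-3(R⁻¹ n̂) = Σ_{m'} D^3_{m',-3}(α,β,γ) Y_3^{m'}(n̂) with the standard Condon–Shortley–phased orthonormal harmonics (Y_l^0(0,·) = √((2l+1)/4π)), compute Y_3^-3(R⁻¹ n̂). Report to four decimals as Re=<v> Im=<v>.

Need the full column D^3_{m',-3} for m'=−3..3 at α=2.8701, β=0.8686, γ=5.134.
cos(β/2)=0.907165, sin(β/2)=0.420775
d^3_{-3,-3}: single k=0 term ⇒ +0.557336;  D = +0.242600-0.501766i
d^3_{-2,-3}: single k=0 term ⇒ -0.633224;  D = +0.418417-0.475289i
d^3_{-1,-3}: single k=0 term ⇒ +0.464399;  D = +0.389099-0.253513i
d^3_{0,-3}: single k=0 term ⇒ -0.248728;  D = +0.237176-0.074920i
d^3_{1,-3}: single k=0 term ⇒ +0.099912;  D = +0.099853-0.003443i
d^3_{2,-3}: single k=0 term ⇒ -0.029310;  D = +0.028490+0.006882i
d^3_{3,-3}: single k=0 term ⇒ +0.005550;  D = +0.004848+0.002702i
Y_3^{m'}(θ=0.963,φ=0.8391) and Σ D·Y over m':
  (+0.2426-0.5018i)·(-0.1873-0.1349i)  (+0.4184-0.4753i)·(-0.0422-0.3910i)  (+0.3891-0.2535i)·(+0.1118-0.1245i)  (+0.2372-0.0749i)·(-0.2918+0.0000i)  (+0.0999-0.0034i)·(-0.1118-0.1245i)  (+0.0285+0.0069i)·(-0.0422+0.3910i)  (+0.0048+0.0027i)·(+0.1873-0.1349i)
Y_3^-3(R⁻¹ n̂) = -0.388109-0.138578i

Re=-0.3881 Im=-0.1386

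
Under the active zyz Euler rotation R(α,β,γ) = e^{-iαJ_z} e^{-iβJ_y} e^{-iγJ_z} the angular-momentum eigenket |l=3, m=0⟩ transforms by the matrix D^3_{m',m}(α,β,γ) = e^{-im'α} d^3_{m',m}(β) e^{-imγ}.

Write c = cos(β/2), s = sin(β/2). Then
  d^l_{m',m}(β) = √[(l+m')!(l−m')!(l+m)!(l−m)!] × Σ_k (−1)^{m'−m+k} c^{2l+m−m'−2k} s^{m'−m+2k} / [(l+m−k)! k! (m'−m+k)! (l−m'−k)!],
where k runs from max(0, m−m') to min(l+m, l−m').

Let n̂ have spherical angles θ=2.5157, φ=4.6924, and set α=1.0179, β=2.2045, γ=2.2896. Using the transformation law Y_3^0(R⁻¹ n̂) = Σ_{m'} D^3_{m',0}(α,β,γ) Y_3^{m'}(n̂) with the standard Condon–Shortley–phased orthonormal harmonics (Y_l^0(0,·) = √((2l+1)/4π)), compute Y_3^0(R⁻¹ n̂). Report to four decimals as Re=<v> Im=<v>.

Need the full column D^3_{m',0} for m'=−3..3 at α=1.0179, β=2.2045, γ=2.2896.
cos(β/2)=0.451590, sin(β/2)=0.892226
d^3_{-3,0}: single k=3 term ⇒ +0.292531;  D = -0.291401+0.025678i
d^3_{-2,0}: k∈[2..3] ⇒ +0.181337 -0.707861 = -0.526524;  D = +0.236107-0.470617i
d^3_{-1,0}: k∈[1..3] ⇒ +0.058048 -0.679780 +0.884521 = +0.262789;  D = +0.138005+0.223636i
d^3_{0,0}: k∈[0..3] ⇒ +0.008481 -0.297967 +1.163134 -0.504485 = +0.369163;  D = +0.369163+0.000000i
d^3_{1,0}: k∈[0..2] ⇒ -0.058048 +0.679780 -0.884521 = -0.262789;  D = -0.138005+0.223636i
d^3_{2,0}: k∈[0..1] ⇒ +0.181337 -0.707861 = -0.526524;  D = +0.236107+0.470617i
d^3_{3,0}: single k=0 term ⇒ -0.292531;  D = +0.291401+0.025678i
Y_3^{m'}(θ=2.5157,φ=4.6924) and Σ D·Y over m':
  (-0.2914+0.0257i)·(+0.0050-0.0837i)  (+0.2361-0.4706i)·(+0.2840+0.0114i)  (+0.1380+0.2236i)·(-0.0086+0.4323i)  (+0.3692+0.0000i)·(-0.0859+0.0000i)  (-0.1380+0.2236i)·(+0.0086+0.4323i)  (+0.2361+0.4706i)·(+0.2840-0.0114i)  (+0.2914+0.0257i)·(-0.0050-0.0837i)
Y_3^0(R⁻¹ n̂) = -0.081296-0.000000i

Re=-0.0813 Im=0.0000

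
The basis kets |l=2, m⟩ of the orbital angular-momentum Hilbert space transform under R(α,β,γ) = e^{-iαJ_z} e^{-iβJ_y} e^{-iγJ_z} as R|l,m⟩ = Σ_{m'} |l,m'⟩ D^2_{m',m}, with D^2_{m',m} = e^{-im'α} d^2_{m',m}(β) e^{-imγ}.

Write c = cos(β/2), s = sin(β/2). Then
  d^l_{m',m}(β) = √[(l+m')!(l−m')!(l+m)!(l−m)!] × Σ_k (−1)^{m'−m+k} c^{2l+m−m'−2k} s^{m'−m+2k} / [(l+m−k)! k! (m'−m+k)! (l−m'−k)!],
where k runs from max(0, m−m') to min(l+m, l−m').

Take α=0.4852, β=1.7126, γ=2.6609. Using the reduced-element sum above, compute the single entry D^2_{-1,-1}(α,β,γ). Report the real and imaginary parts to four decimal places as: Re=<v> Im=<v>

Re=0.5507 Im=0.0025

First d^2_{-1,-1}(β=1.7126), then the phase factors e^{-i(-1)α} and e^{-i(-1)γ}:
With c≡cos(β/2)=0.655237 and s≡sin(β/2)=0.755423, N=[1·6·1·6]^{1/2}=6.000000
Admissible k: 0..1 (factorial args all ≥0)
  k=0: (−1)^0·6.0000/(6)·0.6552^4·0.7554^0 = +0.184329
  k=1: (−1)^1·6.0000/(2)·0.6552^2·0.7554^2 = -0.735020
d^2_{-1,-1}(1.7126) = +0.184329 -0.735020 = -0.550691
D = (+0.884582+0.466385i)·(-0.550691)·(-0.886675+0.462393i) = +0.550685+0.002482i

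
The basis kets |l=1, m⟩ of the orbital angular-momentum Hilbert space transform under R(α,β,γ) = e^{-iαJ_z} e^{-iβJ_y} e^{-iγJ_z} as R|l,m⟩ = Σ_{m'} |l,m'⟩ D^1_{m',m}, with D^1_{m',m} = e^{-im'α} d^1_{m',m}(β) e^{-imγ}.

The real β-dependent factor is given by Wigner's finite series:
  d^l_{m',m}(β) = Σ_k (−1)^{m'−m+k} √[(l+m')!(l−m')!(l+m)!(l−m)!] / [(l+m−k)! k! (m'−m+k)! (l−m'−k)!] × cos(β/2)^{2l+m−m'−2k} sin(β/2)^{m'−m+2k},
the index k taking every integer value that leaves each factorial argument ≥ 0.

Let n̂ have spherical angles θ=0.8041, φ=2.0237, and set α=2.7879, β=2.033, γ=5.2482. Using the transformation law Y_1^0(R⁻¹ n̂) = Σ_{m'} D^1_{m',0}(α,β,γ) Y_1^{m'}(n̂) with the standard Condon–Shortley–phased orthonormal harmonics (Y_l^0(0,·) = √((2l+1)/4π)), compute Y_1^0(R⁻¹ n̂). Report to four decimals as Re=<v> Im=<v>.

Need the full column D^1_{m',0} for m'=−1..1 at α=2.7879, β=2.033, γ=5.2482.
cos(β/2)=0.526345, sin(β/2)=0.850271
d^1_{-1,0}: single k=1 term ⇒ +0.632911;  D = -0.593734+0.219218i
d^1_{0,0}: k∈[0..1] ⇒ +0.277039 -0.722961 = -0.445922;  D = -0.445922+0.000000i
d^1_{1,0}: single k=0 term ⇒ -0.632911;  D = +0.593734+0.219218i
Y_1^{m'}(θ=0.8041,φ=2.0237) and Σ D·Y over m':
  (-0.5937+0.2192i)·(-0.1089-0.2237i)  (-0.4459+0.0000i)·(+0.3390+0.0000i)  (+0.5937+0.2192i)·(+0.1089-0.2237i)
Y_1^0(R⁻¹ n̂) = +0.076234+0.000000i

Re=0.0762 Im=0.0000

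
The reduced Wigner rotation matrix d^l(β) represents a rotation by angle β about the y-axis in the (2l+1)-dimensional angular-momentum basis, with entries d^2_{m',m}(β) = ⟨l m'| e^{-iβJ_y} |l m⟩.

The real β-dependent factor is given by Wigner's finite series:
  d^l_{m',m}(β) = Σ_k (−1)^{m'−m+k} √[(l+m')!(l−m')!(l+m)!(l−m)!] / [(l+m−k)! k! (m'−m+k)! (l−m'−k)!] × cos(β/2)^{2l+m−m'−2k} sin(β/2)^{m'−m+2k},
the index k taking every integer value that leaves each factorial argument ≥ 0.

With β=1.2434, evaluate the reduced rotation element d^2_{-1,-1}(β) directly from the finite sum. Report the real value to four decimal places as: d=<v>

d=-0.2358

d^2_{-1,-1}(β=1.2434) via Wigner's sum:
c=cos(1.2434/2)=0.812890, s=sin(1.2434/2)=0.582418; N=√[1·6·1·6]=6.000000
k∈{0,1} keeps every argument non-negative
  k=0: (−1)^0·6.0000/(6)·0.8129^4·0.5824^0 = +0.436643
  k=1: (−1)^1·6.0000/(2)·0.8129^2·0.5824^2 = -0.672440
d^2_{-1,-1}(1.2434) = +0.436643 -0.672440 = -0.235798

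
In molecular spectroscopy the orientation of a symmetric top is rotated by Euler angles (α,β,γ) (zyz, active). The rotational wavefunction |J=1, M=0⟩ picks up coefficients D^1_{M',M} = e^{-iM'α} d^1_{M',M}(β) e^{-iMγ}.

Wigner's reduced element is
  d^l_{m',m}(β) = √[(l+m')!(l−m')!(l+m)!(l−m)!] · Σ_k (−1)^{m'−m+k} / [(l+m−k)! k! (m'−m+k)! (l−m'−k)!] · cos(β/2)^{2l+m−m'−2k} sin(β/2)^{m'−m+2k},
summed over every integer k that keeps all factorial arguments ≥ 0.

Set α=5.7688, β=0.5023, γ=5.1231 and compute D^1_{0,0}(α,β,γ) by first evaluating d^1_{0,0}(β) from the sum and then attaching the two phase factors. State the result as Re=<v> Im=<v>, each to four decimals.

Re=0.8765 Im=0.0000

D^1_{0,0}(5.7688,0.5023,5.1231) = e^{-i·0·5.7688}·d^1_{0,0}(0.5023)·e^{-i·0·5.1231}. Compute d first:
Half-angle: c=0.968627, s=0.248518. N=√(1·1·1·1)=1.000000
The bounds max(0,m−m')=0 and min(l+m,l−m')=1 give 2 terms
  k=0: (−1)^0·1.0000/(1)·0.9686^2·0.2485^0 = +0.938239
  k=1: (−1)^1·1.0000/(1)·0.9686^0·0.2485^2 = -0.061761
d^1_{0,0}(0.5023) = +0.938239 -0.061761 = +0.876478
D = (+1.000000+0.000000i)·(+0.876478)·(+1.000000+0.000000i) = +0.876478+0.000000i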